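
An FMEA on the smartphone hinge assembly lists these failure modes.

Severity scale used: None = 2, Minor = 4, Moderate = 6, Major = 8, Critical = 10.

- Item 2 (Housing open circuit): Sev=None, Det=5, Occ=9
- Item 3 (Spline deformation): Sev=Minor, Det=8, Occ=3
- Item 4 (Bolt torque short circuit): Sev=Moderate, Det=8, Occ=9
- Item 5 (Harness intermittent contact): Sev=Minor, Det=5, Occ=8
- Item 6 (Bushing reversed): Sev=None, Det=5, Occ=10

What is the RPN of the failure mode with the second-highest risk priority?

160

RPN = Severity × Occurrence × Detection:
  Item 2: 2 × 9 × 5 = 90
  Item 3: 4 × 3 × 8 = 96
  Item 4: 6 × 9 × 8 = 432
  Item 5: 4 × 8 × 5 = 160
  Item 6: 2 × 10 × 5 = 100
Sorted descending: 432, 160, 100, 96, 90.
The second-highest RPN is 160 (Item 5).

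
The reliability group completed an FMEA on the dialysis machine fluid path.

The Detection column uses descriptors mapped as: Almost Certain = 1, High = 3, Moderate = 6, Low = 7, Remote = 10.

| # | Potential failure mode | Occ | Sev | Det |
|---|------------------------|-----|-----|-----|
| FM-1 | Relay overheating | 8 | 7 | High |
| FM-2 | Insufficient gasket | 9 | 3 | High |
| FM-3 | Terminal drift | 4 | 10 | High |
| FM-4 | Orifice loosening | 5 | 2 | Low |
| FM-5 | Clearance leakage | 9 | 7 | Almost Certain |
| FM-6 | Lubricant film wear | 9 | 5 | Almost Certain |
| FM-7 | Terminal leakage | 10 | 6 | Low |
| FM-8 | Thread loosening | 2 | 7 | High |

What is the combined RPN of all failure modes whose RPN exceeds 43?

RPN = Severity × Occurrence × Detection:
  FM-1: 7 × 8 × 3 = 168
  FM-2: 3 × 9 × 3 = 81
  FM-3: 10 × 4 × 3 = 120
  FM-4: 2 × 5 × 7 = 70
  FM-5: 7 × 9 × 1 = 63
  FM-6: 5 × 9 × 1 = 45
  FM-7: 6 × 10 × 7 = 420
  FM-8: 7 × 2 × 3 = 42
RPN > 43: FM-1 (168), FM-2 (81), FM-3 (120), FM-4 (70), FM-5 (63), FM-6 (45), FM-7 (420).
Sum: 168 + 81 + 120 + 70 + 63 + 45 + 420 = 967.

967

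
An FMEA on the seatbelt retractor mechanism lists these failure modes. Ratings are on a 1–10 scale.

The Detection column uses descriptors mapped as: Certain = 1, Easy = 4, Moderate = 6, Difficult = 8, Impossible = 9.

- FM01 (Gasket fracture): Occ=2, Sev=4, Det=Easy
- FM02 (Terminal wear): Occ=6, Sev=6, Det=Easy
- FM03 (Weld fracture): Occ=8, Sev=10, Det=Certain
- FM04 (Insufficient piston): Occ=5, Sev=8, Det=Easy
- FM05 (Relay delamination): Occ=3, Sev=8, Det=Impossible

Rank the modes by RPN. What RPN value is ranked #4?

80

RPN = Severity × Occurrence × Detection:
  FM01: 4 × 2 × 4 = 32
  FM02: 6 × 6 × 4 = 144
  FM03: 10 × 8 × 1 = 80
  FM04: 8 × 5 × 4 = 160
  FM05: 8 × 3 × 9 = 216
Sorted descending: 216, 160, 144, 80, 32.
The fourth-highest RPN is 80 (FM03).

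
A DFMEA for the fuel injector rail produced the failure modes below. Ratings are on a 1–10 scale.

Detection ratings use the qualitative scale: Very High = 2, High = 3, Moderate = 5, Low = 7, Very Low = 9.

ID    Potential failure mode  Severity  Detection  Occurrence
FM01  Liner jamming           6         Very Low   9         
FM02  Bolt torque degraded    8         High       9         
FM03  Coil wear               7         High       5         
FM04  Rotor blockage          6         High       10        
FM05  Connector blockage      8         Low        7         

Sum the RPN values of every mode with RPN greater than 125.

1274

RPN = Severity × Occurrence × Detection:
  FM01: 6 × 9 × 9 = 486
  FM02: 8 × 9 × 3 = 216
  FM03: 7 × 5 × 3 = 105
  FM04: 6 × 10 × 3 = 180
  FM05: 8 × 7 × 7 = 392
RPN > 125: FM01 (486), FM02 (216), FM04 (180), FM05 (392).
Sum: 486 + 216 + 180 + 392 = 1274.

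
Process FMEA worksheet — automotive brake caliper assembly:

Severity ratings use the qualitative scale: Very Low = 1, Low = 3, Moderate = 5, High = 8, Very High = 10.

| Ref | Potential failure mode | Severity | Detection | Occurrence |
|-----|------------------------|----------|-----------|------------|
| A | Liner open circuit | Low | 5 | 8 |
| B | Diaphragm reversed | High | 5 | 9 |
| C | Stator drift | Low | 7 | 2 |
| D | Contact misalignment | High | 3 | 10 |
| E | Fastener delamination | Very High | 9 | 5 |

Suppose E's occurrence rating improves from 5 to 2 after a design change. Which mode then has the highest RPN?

RPN = Severity × Occurrence × Detection:
  A: 3 × 8 × 5 = 120
  B: 8 × 9 × 5 = 360
  C: 3 × 2 × 7 = 42
  D: 8 × 10 × 3 = 240
  E: 10 × 5 × 9 = 450
After action: E → 10 × 2 × 9 = 180.
Revised RPNs: B=360, D=240, E=180, A=120, C=42.
Highest is now B (360).

B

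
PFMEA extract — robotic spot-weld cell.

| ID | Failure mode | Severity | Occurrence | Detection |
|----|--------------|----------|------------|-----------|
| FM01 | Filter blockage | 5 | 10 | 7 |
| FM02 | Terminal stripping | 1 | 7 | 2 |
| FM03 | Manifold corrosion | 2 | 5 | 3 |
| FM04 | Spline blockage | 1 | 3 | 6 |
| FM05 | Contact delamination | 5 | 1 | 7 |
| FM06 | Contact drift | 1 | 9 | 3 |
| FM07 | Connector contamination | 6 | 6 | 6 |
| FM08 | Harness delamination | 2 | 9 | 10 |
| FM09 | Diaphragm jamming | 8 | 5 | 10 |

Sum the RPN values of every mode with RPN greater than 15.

1256

RPN = Severity × Occurrence × Detection:
  FM01: 5 × 10 × 7 = 350
  FM02: 1 × 7 × 2 = 14
  FM03: 2 × 5 × 3 = 30
  FM04: 1 × 3 × 6 = 18
  FM05: 5 × 1 × 7 = 35
  FM06: 1 × 9 × 3 = 27
  FM07: 6 × 6 × 6 = 216
  FM08: 2 × 9 × 10 = 180
  FM09: 8 × 5 × 10 = 400
RPN > 15: FM01 (350), FM03 (30), FM04 (18), FM05 (35), FM06 (27), FM07 (216), FM08 (180), FM09 (400).
Sum: 350 + 30 + 18 + 35 + 27 + 216 + 180 + 400 = 1256.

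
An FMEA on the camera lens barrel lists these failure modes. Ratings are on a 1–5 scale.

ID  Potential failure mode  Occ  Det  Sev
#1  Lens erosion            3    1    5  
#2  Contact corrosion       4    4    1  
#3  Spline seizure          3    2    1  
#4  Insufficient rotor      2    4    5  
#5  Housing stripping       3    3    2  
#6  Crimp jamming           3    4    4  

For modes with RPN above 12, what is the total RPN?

RPN = Severity × Occurrence × Detection:
  #1: 5 × 3 × 1 = 15
  #2: 1 × 4 × 4 = 16
  #3: 1 × 3 × 2 = 6
  #4: 5 × 2 × 4 = 40
  #5: 2 × 3 × 3 = 18
  #6: 4 × 3 × 4 = 48
RPN > 12: #1 (15), #2 (16), #4 (40), #5 (18), #6 (48).
Sum: 15 + 16 + 40 + 18 + 48 = 137.

137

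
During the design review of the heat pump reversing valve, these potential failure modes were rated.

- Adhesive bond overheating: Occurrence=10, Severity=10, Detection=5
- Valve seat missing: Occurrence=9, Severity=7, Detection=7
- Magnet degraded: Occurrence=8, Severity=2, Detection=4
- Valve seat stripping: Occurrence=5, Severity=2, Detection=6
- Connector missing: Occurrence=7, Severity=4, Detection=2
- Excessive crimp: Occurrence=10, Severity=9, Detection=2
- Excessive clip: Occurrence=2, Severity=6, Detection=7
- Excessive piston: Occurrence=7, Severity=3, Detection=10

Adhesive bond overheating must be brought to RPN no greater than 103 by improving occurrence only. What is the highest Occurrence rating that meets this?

Adhesive bond overheating: S=10, O=10, D=5 → current RPN = 500.
Fixed product = 50. Need 50 × O ≤ 103, so O ≤ 103/50 = 2.06.
Maximum integer Occurrence rating = 2 (gives RPN 100; O=3 would give 150 > 103).

2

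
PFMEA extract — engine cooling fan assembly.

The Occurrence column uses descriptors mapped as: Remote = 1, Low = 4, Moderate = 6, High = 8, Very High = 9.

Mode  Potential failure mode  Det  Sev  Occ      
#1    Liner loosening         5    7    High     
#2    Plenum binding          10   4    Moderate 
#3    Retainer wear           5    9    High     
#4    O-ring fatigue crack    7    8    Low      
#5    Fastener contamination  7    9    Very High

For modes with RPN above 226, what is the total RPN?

RPN = Severity × Occurrence × Detection:
  #1: 7 × 8 × 5 = 280
  #2: 4 × 6 × 10 = 240
  #3: 9 × 8 × 5 = 360
  #4: 8 × 4 × 7 = 224
  #5: 9 × 9 × 7 = 567
RPN > 226: #1 (280), #2 (240), #3 (360), #5 (567).
Sum: 280 + 240 + 360 + 567 = 1447.

1447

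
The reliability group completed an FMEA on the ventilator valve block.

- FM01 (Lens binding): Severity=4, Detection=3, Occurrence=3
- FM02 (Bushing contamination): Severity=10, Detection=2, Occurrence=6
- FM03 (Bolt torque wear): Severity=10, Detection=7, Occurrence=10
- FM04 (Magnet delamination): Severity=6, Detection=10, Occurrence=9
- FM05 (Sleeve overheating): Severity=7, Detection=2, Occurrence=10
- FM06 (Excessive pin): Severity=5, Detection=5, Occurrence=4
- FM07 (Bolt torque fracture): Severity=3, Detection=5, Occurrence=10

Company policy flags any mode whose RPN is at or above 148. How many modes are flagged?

RPN = Severity × Occurrence × Detection:
  FM01: 4 × 3 × 3 = 36
  FM02: 10 × 6 × 2 = 120
  FM03: 10 × 10 × 7 = 700
  FM04: 6 × 9 × 10 = 540
  FM05: 7 × 10 × 2 = 140
  FM06: 5 × 4 × 5 = 100
  FM07: 3 × 10 × 5 = 150
Modes with RPN ≥ 148: FM03 (700), FM04 (540), FM07 (150) → 3.

3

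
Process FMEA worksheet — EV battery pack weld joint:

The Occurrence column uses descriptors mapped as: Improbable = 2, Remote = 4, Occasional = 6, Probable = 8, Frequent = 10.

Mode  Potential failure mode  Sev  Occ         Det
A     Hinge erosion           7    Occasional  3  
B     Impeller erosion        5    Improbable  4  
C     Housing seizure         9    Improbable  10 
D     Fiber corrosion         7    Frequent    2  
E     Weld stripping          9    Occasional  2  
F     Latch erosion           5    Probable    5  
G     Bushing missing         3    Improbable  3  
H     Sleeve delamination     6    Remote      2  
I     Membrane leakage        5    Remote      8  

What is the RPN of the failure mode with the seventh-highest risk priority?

48

RPN = Severity × Occurrence × Detection:
  A: 7 × 6 × 3 = 126
  B: 5 × 2 × 4 = 40
  C: 9 × 2 × 10 = 180
  D: 7 × 10 × 2 = 140
  E: 9 × 6 × 2 = 108
  F: 5 × 8 × 5 = 200
  G: 3 × 2 × 3 = 18
  H: 6 × 4 × 2 = 48
  I: 5 × 4 × 8 = 160
Sorted descending: 200, 180, 160, 140, 126, 108, 48, 40, 18.
The seventh-highest RPN is 48 (H).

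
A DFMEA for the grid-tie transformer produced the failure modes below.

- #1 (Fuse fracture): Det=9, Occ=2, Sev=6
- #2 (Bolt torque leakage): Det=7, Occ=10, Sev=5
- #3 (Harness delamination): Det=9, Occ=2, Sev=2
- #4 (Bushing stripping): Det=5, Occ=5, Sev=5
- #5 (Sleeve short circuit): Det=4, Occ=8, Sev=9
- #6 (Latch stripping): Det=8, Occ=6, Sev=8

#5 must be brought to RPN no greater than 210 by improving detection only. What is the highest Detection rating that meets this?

2

#5: S=9, O=8, D=4 → current RPN = 288.
Fixed product = 72. Need 72 × D ≤ 210, so D ≤ 210/72 = 2.92.
Maximum integer Detection rating = 2 (gives RPN 144; D=3 would give 216 > 210).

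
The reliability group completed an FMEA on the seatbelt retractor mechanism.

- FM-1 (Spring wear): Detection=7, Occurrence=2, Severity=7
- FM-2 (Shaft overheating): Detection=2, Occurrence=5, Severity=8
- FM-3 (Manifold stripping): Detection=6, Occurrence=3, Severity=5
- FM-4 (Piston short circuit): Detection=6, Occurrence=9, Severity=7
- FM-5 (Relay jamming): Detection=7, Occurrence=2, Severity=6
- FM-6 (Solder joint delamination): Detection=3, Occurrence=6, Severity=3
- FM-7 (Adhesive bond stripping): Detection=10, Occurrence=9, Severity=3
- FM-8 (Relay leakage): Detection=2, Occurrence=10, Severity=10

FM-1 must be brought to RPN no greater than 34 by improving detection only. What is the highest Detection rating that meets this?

FM-1: S=7, O=2, D=7 → current RPN = 98.
Fixed product = 14. Need 14 × D ≤ 34, so D ≤ 34/14 = 2.43.
Maximum integer Detection rating = 2 (gives RPN 28; D=3 would give 42 > 34).

2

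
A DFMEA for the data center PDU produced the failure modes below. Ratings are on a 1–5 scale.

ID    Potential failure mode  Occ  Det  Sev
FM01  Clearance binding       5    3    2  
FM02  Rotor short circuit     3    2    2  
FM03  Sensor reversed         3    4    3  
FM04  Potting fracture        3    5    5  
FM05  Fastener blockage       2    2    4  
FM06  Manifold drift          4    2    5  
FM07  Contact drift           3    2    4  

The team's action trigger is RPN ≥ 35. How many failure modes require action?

3

RPN = Severity × Occurrence × Detection:
  FM01: 2 × 5 × 3 = 30
  FM02: 2 × 3 × 2 = 12
  FM03: 3 × 3 × 4 = 36
  FM04: 5 × 3 × 5 = 75
  FM05: 4 × 2 × 2 = 16
  FM06: 5 × 4 × 2 = 40
  FM07: 4 × 3 × 2 = 24
Modes with RPN ≥ 35: FM03 (36), FM04 (75), FM06 (40) → 3.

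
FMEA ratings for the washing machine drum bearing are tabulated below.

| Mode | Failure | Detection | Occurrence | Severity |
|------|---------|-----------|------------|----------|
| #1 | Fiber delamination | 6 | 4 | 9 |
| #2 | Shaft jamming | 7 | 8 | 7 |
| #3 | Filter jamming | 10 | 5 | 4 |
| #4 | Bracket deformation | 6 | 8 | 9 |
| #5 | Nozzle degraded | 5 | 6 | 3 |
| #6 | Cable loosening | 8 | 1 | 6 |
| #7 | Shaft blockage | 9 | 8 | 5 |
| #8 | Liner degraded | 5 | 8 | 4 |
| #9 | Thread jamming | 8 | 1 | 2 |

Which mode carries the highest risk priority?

#4

RPN = Severity × Occurrence × Detection:
  #1: 9 × 4 × 6 = 216
  #2: 7 × 8 × 7 = 392
  #3: 4 × 5 × 10 = 200
  #4: 9 × 8 × 6 = 432
  #5: 3 × 6 × 5 = 90
  #6: 6 × 1 × 8 = 48
  #7: 5 × 8 × 9 = 360
  #8: 4 × 8 × 5 = 160
  #9: 2 × 1 × 8 = 16
Highest RPN is 432 → #4.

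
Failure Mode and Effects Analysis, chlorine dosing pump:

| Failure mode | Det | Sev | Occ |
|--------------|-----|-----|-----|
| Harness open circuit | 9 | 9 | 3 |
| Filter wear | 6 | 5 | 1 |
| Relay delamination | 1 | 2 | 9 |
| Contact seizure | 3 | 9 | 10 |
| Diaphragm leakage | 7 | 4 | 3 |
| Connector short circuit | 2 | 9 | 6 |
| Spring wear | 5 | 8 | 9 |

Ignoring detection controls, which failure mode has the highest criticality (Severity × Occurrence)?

Contact seizure

Criticality = Severity × Occurrence:
  Harness open circuit: 9 × 3 = 27
  Filter wear: 5 × 1 = 5
  Relay delamination: 2 × 9 = 18
  Contact seizure: 9 × 10 = 90
  Diaphragm leakage: 4 × 3 = 12
  Connector short circuit: 9 × 6 = 54
  Spring wear: 8 × 9 = 72
Highest criticality is 90 → Contact seizure.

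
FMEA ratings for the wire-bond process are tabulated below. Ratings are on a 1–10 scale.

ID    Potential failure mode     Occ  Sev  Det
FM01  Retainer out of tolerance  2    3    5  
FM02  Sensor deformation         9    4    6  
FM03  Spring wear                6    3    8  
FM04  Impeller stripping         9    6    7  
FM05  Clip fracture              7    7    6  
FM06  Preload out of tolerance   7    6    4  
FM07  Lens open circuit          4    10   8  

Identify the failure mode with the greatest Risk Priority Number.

FM04

RPN = Severity × Occurrence × Detection:
  FM01: 3 × 2 × 5 = 30
  FM02: 4 × 9 × 6 = 216
  FM03: 3 × 6 × 8 = 144
  FM04: 6 × 9 × 7 = 378
  FM05: 7 × 7 × 6 = 294
  FM06: 6 × 7 × 4 = 168
  FM07: 10 × 4 × 8 = 320
Highest RPN is 378 → FM04.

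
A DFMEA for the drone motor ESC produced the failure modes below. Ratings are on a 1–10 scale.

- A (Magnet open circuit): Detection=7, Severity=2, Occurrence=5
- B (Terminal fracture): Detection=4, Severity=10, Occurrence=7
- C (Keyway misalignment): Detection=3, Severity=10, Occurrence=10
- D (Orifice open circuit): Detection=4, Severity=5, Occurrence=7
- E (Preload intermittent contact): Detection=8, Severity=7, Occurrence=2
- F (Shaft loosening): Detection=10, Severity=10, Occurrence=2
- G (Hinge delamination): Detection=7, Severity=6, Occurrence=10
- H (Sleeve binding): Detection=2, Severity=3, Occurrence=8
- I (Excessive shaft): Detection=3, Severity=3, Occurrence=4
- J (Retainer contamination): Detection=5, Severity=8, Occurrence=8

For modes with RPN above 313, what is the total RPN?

740

RPN = Severity × Occurrence × Detection:
  A: 2 × 5 × 7 = 70
  B: 10 × 7 × 4 = 280
  C: 10 × 10 × 3 = 300
  D: 5 × 7 × 4 = 140
  E: 7 × 2 × 8 = 112
  F: 10 × 2 × 10 = 200
  G: 6 × 10 × 7 = 420
  H: 3 × 8 × 2 = 48
  I: 3 × 4 × 3 = 36
  J: 8 × 8 × 5 = 320
RPN > 313: G (420), J (320).
Sum: 420 + 320 = 740.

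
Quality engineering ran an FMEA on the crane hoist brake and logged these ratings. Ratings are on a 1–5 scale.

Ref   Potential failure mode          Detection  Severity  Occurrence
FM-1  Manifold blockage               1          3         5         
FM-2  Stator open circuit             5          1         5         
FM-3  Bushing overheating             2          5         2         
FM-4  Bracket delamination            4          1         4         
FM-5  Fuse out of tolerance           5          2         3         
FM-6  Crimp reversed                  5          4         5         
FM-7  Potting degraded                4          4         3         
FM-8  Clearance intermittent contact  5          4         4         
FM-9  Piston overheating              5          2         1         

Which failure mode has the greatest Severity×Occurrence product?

FM-6

Criticality = Severity × Occurrence:
  FM-1: 3 × 5 = 15
  FM-2: 1 × 5 = 5
  FM-3: 5 × 2 = 10
  FM-4: 1 × 4 = 4
  FM-5: 2 × 3 = 6
  FM-6: 4 × 5 = 20
  FM-7: 4 × 3 = 12
  FM-8: 4 × 4 = 16
  FM-9: 2 × 1 = 2
Highest criticality is 20 → FM-6.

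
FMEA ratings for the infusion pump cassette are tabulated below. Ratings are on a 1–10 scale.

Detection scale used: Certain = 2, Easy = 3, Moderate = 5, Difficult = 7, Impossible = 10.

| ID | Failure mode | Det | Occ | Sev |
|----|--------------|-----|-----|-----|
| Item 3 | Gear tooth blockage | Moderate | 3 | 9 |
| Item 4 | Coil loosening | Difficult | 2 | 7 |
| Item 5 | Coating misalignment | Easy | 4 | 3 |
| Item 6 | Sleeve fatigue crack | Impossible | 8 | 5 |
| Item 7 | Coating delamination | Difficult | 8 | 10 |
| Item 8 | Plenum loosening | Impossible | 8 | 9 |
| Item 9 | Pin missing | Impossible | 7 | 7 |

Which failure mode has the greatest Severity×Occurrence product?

Criticality = Severity × Occurrence:
  Item 3: 9 × 3 = 27
  Item 4: 7 × 2 = 14
  Item 5: 3 × 4 = 12
  Item 6: 5 × 8 = 40
  Item 7: 10 × 8 = 80
  Item 8: 9 × 8 = 72
  Item 9: 7 × 7 = 49
Highest criticality is 80 → Item 7.

Item 7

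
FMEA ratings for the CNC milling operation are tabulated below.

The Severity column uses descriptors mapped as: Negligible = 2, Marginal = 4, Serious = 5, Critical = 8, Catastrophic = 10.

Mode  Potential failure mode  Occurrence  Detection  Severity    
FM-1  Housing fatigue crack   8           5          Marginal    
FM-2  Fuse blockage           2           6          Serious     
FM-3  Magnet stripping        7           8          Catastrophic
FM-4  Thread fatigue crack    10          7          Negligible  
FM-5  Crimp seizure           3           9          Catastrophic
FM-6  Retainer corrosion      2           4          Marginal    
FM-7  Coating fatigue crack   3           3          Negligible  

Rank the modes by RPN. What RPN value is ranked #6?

32

RPN = Severity × Occurrence × Detection:
  FM-1: 4 × 8 × 5 = 160
  FM-2: 5 × 2 × 6 = 60
  FM-3: 10 × 7 × 8 = 560
  FM-4: 2 × 10 × 7 = 140
  FM-5: 10 × 3 × 9 = 270
  FM-6: 4 × 2 × 4 = 32
  FM-7: 2 × 3 × 3 = 18
Sorted descending: 560, 270, 160, 140, 60, 32, 18.
The sixth-highest RPN is 32 (FM-6).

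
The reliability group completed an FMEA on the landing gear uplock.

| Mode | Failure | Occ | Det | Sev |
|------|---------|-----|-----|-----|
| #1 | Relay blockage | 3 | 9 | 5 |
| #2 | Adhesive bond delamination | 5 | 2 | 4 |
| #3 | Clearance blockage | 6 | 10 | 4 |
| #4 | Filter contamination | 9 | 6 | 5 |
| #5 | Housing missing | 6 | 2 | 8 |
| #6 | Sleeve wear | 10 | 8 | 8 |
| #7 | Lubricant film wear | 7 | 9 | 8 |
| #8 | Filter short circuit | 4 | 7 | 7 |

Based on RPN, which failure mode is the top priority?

RPN = Severity × Occurrence × Detection:
  #1: 5 × 3 × 9 = 135
  #2: 4 × 5 × 2 = 40
  #3: 4 × 6 × 10 = 240
  #4: 5 × 9 × 6 = 270
  #5: 8 × 6 × 2 = 96
  #6: 8 × 10 × 8 = 640
  #7: 8 × 7 × 9 = 504
  #8: 7 × 4 × 7 = 196
Highest RPN is 640 → #6.

#6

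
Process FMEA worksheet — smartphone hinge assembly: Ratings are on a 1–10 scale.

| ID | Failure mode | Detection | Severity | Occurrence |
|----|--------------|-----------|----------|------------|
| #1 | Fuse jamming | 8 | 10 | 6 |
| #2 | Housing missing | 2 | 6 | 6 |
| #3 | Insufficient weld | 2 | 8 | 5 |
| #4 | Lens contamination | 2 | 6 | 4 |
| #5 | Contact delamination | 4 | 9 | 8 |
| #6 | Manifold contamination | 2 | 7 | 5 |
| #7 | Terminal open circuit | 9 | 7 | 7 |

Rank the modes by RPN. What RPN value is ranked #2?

441

RPN = Severity × Occurrence × Detection:
  #1: 10 × 6 × 8 = 480
  #2: 6 × 6 × 2 = 72
  #3: 8 × 5 × 2 = 80
  #4: 6 × 4 × 2 = 48
  #5: 9 × 8 × 4 = 288
  #6: 7 × 5 × 2 = 70
  #7: 7 × 7 × 9 = 441
Sorted descending: 480, 441, 288, 80, 72, 70, 48.
The second-highest RPN is 441 (#7).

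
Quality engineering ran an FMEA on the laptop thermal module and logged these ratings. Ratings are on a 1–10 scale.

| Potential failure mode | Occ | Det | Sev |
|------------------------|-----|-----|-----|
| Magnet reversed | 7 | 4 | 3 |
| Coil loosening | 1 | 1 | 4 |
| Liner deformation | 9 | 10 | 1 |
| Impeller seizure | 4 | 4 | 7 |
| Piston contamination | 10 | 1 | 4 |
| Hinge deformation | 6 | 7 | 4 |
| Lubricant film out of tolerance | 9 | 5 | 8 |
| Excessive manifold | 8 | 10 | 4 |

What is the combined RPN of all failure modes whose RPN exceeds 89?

RPN = Severity × Occurrence × Detection:
  Magnet reversed: 3 × 7 × 4 = 84
  Coil loosening: 4 × 1 × 1 = 4
  Liner deformation: 1 × 9 × 10 = 90
  Impeller seizure: 7 × 4 × 4 = 112
  Piston contamination: 4 × 10 × 1 = 40
  Hinge deformation: 4 × 6 × 7 = 168
  Lubricant film out of tolerance: 8 × 9 × 5 = 360
  Excessive manifold: 4 × 8 × 10 = 320
RPN > 89: Liner deformation (90), Impeller seizure (112), Hinge deformation (168), Lubricant film out of tolerance (360), Excessive manifold (320).
Sum: 90 + 112 + 168 + 360 + 320 = 1050.

1050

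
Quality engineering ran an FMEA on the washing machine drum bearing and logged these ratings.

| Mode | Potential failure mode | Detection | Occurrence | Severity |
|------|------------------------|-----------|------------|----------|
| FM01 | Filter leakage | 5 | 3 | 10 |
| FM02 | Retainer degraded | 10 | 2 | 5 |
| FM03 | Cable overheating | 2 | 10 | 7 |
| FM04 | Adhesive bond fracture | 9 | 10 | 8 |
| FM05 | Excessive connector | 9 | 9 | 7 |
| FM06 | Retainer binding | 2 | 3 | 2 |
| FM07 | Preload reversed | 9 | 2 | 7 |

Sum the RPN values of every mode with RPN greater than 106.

RPN = Severity × Occurrence × Detection:
  FM01: 10 × 3 × 5 = 150
  FM02: 5 × 2 × 10 = 100
  FM03: 7 × 10 × 2 = 140
  FM04: 8 × 10 × 9 = 720
  FM05: 7 × 9 × 9 = 567
  FM06: 2 × 3 × 2 = 12
  FM07: 7 × 2 × 9 = 126
RPN > 106: FM01 (150), FM03 (140), FM04 (720), FM05 (567), FM07 (126).
Sum: 150 + 140 + 720 + 567 + 126 = 1703.

1703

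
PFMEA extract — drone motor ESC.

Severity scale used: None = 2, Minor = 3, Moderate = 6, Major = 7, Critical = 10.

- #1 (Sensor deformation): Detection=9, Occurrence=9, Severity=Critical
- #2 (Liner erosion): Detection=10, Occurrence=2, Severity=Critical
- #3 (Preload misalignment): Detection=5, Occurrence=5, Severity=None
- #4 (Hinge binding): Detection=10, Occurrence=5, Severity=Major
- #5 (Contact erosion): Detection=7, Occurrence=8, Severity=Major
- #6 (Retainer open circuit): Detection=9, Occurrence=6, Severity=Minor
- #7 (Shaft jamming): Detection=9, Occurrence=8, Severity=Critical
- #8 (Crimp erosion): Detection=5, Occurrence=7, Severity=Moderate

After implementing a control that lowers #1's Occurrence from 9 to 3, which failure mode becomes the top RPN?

#7

RPN = Severity × Occurrence × Detection:
  #1: 10 × 9 × 9 = 810
  #2: 10 × 2 × 10 = 200
  #3: 2 × 5 × 5 = 50
  #4: 7 × 5 × 10 = 350
  #5: 7 × 8 × 7 = 392
  #6: 3 × 6 × 9 = 162
  #7: 10 × 8 × 9 = 720
  #8: 6 × 7 × 5 = 210
After action: #1 → 10 × 3 × 9 = 270.
Revised RPNs: #7=720, #5=392, #4=350, #1=270, #8=210, #2=200, #6=162, #3=50.
Highest is now #7 (720).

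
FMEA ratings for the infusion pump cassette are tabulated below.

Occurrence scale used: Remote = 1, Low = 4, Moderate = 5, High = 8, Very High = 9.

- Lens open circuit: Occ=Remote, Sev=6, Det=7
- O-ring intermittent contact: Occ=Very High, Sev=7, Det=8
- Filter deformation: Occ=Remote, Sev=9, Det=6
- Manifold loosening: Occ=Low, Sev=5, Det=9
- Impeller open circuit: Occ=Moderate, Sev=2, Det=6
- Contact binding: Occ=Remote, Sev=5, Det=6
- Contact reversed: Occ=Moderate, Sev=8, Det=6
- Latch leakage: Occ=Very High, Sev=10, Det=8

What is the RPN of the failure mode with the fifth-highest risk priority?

60

RPN = Severity × Occurrence × Detection:
  Lens open circuit: 6 × 1 × 7 = 42
  O-ring intermittent contact: 7 × 9 × 8 = 504
  Filter deformation: 9 × 1 × 6 = 54
  Manifold loosening: 5 × 4 × 9 = 180
  Impeller open circuit: 2 × 5 × 6 = 60
  Contact binding: 5 × 1 × 6 = 30
  Contact reversed: 8 × 5 × 6 = 240
  Latch leakage: 10 × 9 × 8 = 720
Sorted descending: 720, 504, 240, 180, 60, 54, 42, 30.
The fifth-highest RPN is 60 (Impeller open circuit).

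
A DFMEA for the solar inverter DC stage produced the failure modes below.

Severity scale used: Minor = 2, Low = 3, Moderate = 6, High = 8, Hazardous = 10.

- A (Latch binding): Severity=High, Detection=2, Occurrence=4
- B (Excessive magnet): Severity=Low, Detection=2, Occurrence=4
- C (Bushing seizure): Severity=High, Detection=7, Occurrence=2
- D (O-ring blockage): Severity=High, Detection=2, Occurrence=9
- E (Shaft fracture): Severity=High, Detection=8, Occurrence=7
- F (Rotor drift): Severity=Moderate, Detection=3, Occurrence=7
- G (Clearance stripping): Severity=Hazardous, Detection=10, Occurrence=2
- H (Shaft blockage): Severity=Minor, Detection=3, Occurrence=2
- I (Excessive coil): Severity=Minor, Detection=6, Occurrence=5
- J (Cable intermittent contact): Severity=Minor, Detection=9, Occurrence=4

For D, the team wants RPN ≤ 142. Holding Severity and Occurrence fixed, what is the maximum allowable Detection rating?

1

D: S=8, O=9, D=2 → current RPN = 144.
Fixed product = 72. Need 72 × D ≤ 142, so D ≤ 142/72 = 1.97.
Maximum integer Detection rating = 1 (gives RPN 72; D=2 would give 144 > 142).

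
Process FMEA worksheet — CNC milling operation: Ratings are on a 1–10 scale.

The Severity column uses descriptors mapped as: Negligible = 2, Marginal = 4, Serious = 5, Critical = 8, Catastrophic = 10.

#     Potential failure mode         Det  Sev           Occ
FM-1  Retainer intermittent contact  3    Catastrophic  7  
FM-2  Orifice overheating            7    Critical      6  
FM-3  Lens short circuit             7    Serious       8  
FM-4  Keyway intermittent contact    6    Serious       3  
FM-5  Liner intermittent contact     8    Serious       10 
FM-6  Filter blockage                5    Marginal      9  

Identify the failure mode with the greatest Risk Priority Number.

RPN = Severity × Occurrence × Detection:
  FM-1: 10 × 7 × 3 = 210
  FM-2: 8 × 6 × 7 = 336
  FM-3: 5 × 8 × 7 = 280
  FM-4: 5 × 3 × 6 = 90
  FM-5: 5 × 10 × 8 = 400
  FM-6: 4 × 9 × 5 = 180
Highest RPN is 400 → FM-5.

FM-5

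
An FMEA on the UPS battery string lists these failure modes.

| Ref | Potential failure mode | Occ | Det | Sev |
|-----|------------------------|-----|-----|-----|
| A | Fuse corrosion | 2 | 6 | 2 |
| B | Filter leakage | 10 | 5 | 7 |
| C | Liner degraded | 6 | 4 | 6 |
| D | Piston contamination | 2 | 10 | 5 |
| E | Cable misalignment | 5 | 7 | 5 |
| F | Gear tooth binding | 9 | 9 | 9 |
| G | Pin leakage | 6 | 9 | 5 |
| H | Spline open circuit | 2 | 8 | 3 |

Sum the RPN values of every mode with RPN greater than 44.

1816

RPN = Severity × Occurrence × Detection:
  A: 2 × 2 × 6 = 24
  B: 7 × 10 × 5 = 350
  C: 6 × 6 × 4 = 144
  D: 5 × 2 × 10 = 100
  E: 5 × 5 × 7 = 175
  F: 9 × 9 × 9 = 729
  G: 5 × 6 × 9 = 270
  H: 3 × 2 × 8 = 48
RPN > 44: B (350), C (144), D (100), E (175), F (729), G (270), H (48).
Sum: 350 + 144 + 100 + 175 + 729 + 270 + 48 = 1816.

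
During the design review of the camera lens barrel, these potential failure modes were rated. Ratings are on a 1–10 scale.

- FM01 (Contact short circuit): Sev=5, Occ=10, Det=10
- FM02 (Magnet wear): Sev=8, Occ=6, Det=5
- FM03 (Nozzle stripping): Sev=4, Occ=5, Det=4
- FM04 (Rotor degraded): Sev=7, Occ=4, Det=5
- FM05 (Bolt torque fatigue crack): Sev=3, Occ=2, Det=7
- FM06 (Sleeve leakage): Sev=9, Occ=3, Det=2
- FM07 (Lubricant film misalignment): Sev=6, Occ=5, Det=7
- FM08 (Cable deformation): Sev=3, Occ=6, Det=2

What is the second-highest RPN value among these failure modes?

240

RPN = Severity × Occurrence × Detection:
  FM01: 5 × 10 × 10 = 500
  FM02: 8 × 6 × 5 = 240
  FM03: 4 × 5 × 4 = 80
  FM04: 7 × 4 × 5 = 140
  FM05: 3 × 2 × 7 = 42
  FM06: 9 × 3 × 2 = 54
  FM07: 6 × 5 × 7 = 210
  FM08: 3 × 6 × 2 = 36
Sorted descending: 500, 240, 210, 140, 80, 54, 42, 36.
The second-highest RPN is 240 (FM02).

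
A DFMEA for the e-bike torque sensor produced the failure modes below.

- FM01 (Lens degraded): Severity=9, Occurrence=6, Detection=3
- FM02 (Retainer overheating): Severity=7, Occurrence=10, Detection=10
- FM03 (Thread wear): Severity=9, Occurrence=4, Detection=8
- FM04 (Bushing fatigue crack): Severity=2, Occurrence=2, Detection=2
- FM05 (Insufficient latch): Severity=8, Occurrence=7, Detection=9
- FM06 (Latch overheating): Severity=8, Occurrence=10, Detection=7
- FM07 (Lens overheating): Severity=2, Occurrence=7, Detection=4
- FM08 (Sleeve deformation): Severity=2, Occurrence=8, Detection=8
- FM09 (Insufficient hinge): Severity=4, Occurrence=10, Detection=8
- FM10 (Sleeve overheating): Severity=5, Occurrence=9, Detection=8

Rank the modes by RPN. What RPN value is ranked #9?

56

RPN = Severity × Occurrence × Detection:
  FM01: 9 × 6 × 3 = 162
  FM02: 7 × 10 × 10 = 700
  FM03: 9 × 4 × 8 = 288
  FM04: 2 × 2 × 2 = 8
  FM05: 8 × 7 × 9 = 504
  FM06: 8 × 10 × 7 = 560
  FM07: 2 × 7 × 4 = 56
  FM08: 2 × 8 × 8 = 128
  FM09: 4 × 10 × 8 = 320
  FM10: 5 × 9 × 8 = 360
Sorted descending: 700, 560, 504, 360, 320, 288, 162, 128, 56, 8.
The 9th-highest RPN is 56 (FM07).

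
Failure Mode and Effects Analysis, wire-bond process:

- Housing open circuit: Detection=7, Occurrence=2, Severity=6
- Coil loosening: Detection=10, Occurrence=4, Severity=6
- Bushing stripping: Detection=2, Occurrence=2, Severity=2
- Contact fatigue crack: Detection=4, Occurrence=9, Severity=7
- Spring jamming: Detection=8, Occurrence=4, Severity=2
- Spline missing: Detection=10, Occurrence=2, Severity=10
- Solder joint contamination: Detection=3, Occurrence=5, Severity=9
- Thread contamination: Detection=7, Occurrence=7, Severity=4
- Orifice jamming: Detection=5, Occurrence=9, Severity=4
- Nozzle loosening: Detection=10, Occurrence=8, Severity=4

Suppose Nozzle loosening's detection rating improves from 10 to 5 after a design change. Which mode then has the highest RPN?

RPN = Severity × Occurrence × Detection:
  Housing open circuit: 6 × 2 × 7 = 84
  Coil loosening: 6 × 4 × 10 = 240
  Bushing stripping: 2 × 2 × 2 = 8
  Contact fatigue crack: 7 × 9 × 4 = 252
  Spring jamming: 2 × 4 × 8 = 64
  Spline missing: 10 × 2 × 10 = 200
  Solder joint contamination: 9 × 5 × 3 = 135
  Thread contamination: 4 × 7 × 7 = 196
  Orifice jamming: 4 × 9 × 5 = 180
  Nozzle loosening: 4 × 8 × 10 = 320
After action: Nozzle loosening → 4 × 8 × 5 = 160.
Revised RPNs: Contact fatigue crack=252, Coil loosening=240, Spline missing=200, Thread contamination=196, Orifice jamming=180, Nozzle loosening=160, Solder joint contamination=135, Housing open circuit=84, Spring jamming=64, Bushing stripping=8.
Highest is now Contact fatigue crack (252).

Contact fatigue crack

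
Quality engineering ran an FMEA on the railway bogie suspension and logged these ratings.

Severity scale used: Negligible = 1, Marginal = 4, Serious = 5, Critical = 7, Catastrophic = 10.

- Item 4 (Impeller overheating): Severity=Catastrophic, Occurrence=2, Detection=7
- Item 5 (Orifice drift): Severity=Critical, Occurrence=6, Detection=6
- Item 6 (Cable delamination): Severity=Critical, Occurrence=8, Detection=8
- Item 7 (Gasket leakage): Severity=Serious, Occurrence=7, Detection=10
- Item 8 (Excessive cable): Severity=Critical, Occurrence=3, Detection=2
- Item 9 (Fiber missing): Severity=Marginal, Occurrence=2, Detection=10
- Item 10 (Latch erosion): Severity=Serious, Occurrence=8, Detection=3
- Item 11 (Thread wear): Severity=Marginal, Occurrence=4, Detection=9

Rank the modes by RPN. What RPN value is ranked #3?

252

RPN = Severity × Occurrence × Detection:
  Item 4: 10 × 2 × 7 = 140
  Item 5: 7 × 6 × 6 = 252
  Item 6: 7 × 8 × 8 = 448
  Item 7: 5 × 7 × 10 = 350
  Item 8: 7 × 3 × 2 = 42
  Item 9: 4 × 2 × 10 = 80
  Item 10: 5 × 8 × 3 = 120
  Item 11: 4 × 4 × 9 = 144
Sorted descending: 448, 350, 252, 144, 140, 120, 80, 42.
The third-highest RPN is 252 (Item 5).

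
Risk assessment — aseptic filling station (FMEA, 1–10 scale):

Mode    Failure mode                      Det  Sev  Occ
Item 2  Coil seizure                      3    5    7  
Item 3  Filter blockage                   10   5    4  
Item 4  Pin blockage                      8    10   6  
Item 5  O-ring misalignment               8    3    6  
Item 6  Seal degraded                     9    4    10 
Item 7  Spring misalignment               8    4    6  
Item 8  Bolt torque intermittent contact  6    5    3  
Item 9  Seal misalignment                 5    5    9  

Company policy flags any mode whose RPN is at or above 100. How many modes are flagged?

RPN = Severity × Occurrence × Detection:
  Item 2: 5 × 7 × 3 = 105
  Item 3: 5 × 4 × 10 = 200
  Item 4: 10 × 6 × 8 = 480
  Item 5: 3 × 6 × 8 = 144
  Item 6: 4 × 10 × 9 = 360
  Item 7: 4 × 6 × 8 = 192
  Item 8: 5 × 3 × 6 = 90
  Item 9: 5 × 9 × 5 = 225
Modes with RPN ≥ 100: Item 2 (105), Item 3 (200), Item 4 (480), Item 5 (144), Item 6 (360), Item 7 (192), Item 9 (225) → 7.

7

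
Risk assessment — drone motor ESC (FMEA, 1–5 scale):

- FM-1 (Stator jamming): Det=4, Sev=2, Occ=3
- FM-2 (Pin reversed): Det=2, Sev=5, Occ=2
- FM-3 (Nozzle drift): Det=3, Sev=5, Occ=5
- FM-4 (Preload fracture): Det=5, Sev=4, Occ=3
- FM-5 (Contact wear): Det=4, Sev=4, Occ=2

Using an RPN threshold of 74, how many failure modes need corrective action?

RPN = Severity × Occurrence × Detection:
  FM-1: 2 × 3 × 4 = 24
  FM-2: 5 × 2 × 2 = 20
  FM-3: 5 × 5 × 3 = 75
  FM-4: 4 × 3 × 5 = 60
  FM-5: 4 × 2 × 4 = 32
Modes with RPN ≥ 74: FM-3 (75) → 1.

1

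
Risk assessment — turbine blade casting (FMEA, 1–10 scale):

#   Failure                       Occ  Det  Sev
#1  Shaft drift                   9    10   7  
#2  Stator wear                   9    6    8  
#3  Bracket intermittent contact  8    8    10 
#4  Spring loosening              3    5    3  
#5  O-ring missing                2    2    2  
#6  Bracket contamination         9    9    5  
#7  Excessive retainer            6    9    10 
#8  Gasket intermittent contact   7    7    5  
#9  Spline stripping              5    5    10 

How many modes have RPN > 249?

6

RPN = Severity × Occurrence × Detection:
  #1: 7 × 9 × 10 = 630
  #2: 8 × 9 × 6 = 432
  #3: 10 × 8 × 8 = 640
  #4: 3 × 3 × 5 = 45
  #5: 2 × 2 × 2 = 8
  #6: 5 × 9 × 9 = 405
  #7: 10 × 6 × 9 = 540
  #8: 5 × 7 × 7 = 245
  #9: 10 × 5 × 5 = 250
Modes with RPN > 249: #1 (630), #2 (432), #3 (640), #6 (405), #7 (540), #9 (250) → 6.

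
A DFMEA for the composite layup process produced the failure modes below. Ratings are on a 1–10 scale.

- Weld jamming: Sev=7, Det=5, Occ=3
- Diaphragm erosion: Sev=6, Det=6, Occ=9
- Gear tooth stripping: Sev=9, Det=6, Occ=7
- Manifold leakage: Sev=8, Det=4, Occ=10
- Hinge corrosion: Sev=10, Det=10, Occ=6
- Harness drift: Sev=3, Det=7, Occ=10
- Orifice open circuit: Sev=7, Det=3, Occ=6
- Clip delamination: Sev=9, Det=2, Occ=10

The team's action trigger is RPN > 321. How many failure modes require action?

RPN = Severity × Occurrence × Detection:
  Weld jamming: 7 × 3 × 5 = 105
  Diaphragm erosion: 6 × 9 × 6 = 324
  Gear tooth stripping: 9 × 7 × 6 = 378
  Manifold leakage: 8 × 10 × 4 = 320
  Hinge corrosion: 10 × 6 × 10 = 600
  Harness drift: 3 × 10 × 7 = 210
  Orifice open circuit: 7 × 6 × 3 = 126
  Clip delamination: 9 × 10 × 2 = 180
Modes with RPN > 321: Diaphragm erosion (324), Gear tooth stripping (378), Hinge corrosion (600) → 3.

3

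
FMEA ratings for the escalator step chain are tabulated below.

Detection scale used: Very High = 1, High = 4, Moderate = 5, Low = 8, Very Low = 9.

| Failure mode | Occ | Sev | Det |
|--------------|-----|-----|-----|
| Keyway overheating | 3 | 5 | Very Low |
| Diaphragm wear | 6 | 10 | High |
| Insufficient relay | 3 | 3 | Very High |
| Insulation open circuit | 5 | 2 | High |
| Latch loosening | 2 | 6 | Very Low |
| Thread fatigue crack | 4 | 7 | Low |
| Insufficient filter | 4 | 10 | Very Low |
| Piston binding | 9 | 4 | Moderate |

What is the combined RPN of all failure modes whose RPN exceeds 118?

1139

RPN = Severity × Occurrence × Detection:
  Keyway overheating: 5 × 3 × 9 = 135
  Diaphragm wear: 10 × 6 × 4 = 240
  Insufficient relay: 3 × 3 × 1 = 9
  Insulation open circuit: 2 × 5 × 4 = 40
  Latch loosening: 6 × 2 × 9 = 108
  Thread fatigue crack: 7 × 4 × 8 = 224
  Insufficient filter: 10 × 4 × 9 = 360
  Piston binding: 4 × 9 × 5 = 180
RPN > 118: Keyway overheating (135), Diaphragm wear (240), Thread fatigue crack (224), Insufficient filter (360), Piston binding (180).
Sum: 135 + 240 + 224 + 360 + 180 = 1139.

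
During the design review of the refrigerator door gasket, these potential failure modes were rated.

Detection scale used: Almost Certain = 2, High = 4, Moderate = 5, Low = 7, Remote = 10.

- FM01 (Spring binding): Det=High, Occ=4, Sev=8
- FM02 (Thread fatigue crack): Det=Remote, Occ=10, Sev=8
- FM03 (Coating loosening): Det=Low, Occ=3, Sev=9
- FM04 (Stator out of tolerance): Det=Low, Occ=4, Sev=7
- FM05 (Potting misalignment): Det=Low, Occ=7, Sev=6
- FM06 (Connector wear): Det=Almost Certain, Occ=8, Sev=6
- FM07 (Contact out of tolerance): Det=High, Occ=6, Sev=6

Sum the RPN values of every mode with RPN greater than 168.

RPN = Severity × Occurrence × Detection:
  FM01: 8 × 4 × 4 = 128
  FM02: 8 × 10 × 10 = 800
  FM03: 9 × 3 × 7 = 189
  FM04: 7 × 4 × 7 = 196
  FM05: 6 × 7 × 7 = 294
  FM06: 6 × 8 × 2 = 96
  FM07: 6 × 6 × 4 = 144
RPN > 168: FM02 (800), FM03 (189), FM04 (196), FM05 (294).
Sum: 800 + 189 + 196 + 294 = 1479.

1479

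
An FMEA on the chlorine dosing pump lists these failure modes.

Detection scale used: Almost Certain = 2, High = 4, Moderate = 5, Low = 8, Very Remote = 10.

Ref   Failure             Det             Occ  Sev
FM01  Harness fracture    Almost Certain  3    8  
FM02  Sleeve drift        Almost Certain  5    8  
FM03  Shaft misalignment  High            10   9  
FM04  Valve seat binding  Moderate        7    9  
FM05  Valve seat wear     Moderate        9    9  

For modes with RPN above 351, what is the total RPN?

RPN = Severity × Occurrence × Detection:
  FM01: 8 × 3 × 2 = 48
  FM02: 8 × 5 × 2 = 80
  FM03: 9 × 10 × 4 = 360
  FM04: 9 × 7 × 5 = 315
  FM05: 9 × 9 × 5 = 405
RPN > 351: FM03 (360), FM05 (405).
Sum: 360 + 405 = 765.

765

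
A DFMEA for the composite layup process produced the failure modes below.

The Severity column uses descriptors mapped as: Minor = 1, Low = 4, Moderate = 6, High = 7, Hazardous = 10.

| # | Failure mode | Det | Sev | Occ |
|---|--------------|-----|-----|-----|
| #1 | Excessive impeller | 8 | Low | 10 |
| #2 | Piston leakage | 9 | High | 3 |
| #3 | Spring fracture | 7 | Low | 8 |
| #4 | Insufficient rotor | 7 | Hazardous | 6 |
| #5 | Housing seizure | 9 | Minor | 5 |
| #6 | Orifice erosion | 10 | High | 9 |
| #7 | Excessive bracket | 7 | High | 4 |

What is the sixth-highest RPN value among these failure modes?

189

RPN = Severity × Occurrence × Detection:
  #1: 4 × 10 × 8 = 320
  #2: 7 × 3 × 9 = 189
  #3: 4 × 8 × 7 = 224
  #4: 10 × 6 × 7 = 420
  #5: 1 × 5 × 9 = 45
  #6: 7 × 9 × 10 = 630
  #7: 7 × 4 × 7 = 196
Sorted descending: 630, 420, 320, 224, 196, 189, 45.
The sixth-highest RPN is 189 (#2).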